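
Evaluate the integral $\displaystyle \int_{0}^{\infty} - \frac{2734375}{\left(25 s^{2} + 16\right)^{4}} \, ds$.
$- \frac{2734375 \pi}{524288}$

Recall the elementary integral
$$J(a) = \int_{0}^{\infty} - \frac{7}{a^{2} + s^{2}} \, ds = - \frac{7 \pi}{2 a}.$$

Differentiating under the integral sign with respect to $a$,
$$\frac{dJ}{da} = \int_{0}^{\infty} \frac{14 a}{\left(a^{2} + s^{2}\right)^{2}} \, ds = \frac{7 \pi}{2 a^{2}},$$
so $\int_{0}^{\infty} - \frac{7}{\left(a^{2} + s^{2}\right)^{2}} \, ds = - \frac{7 \pi}{4 a^{3}}$.

Repeating — each differentiation of $1/(s^2+a^2)^j$ produces $-2ja/(s^2+a^2)^{j+1}$ — and dividing through by $-2ja$ at each step yields, after $3$ differentiations in total,
$$\int_{0}^{\infty} - \frac{7}{\left(a^{2} + s^{2}\right)^{4}} \, ds = - \frac{35 \pi}{32 a^{7}}.$$

Setting $a = \frac{4}{5}$:
$$I = - \frac{2734375 \pi}{524288}.$$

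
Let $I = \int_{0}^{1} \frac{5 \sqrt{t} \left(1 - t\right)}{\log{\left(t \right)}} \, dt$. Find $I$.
$\log{\left(\frac{243}{3125} \right)}$

Replace the exponent $\frac{1}{2}$ by a parameter $a$: let $I(a) = \int_{0}^{1} \frac{5 \left(- t^{\frac{3}{2}} + t^{a}\right)}{\log{\left(t \right)}} \, dt$.

Since $\dfrac{\partial}{\partial a}\,t^{a} = t^{a} \ln t$, the $\ln t$ in the denominator cancels and
$$\frac{dI}{da} = \int_{0}^{1} 5 t^{a} \, dt = 5 \left[\frac{t^{a+1}}{a+1}\right]_0^1 = \frac{5}{a + 1}.$$

Integrating with respect to $a$ gives $I(a) = \log{\left(\frac{32 \left(a + 1\right)^{5}}{3125} \right)} + C$.

At $a = \frac{3}{2}$ the integrand is identically $0$, so $I(\frac{3}{2}) = 0$. The closed form gives $0$, hence $C = 0$.

Setting $a = \frac{1}{2}$:
$$I = \log{\left(\frac{243}{3125} \right)}.$$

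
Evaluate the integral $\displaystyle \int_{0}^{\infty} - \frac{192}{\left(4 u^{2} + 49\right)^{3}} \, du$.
$- \frac{18 \pi}{16807}$

Start from the standard arctangent integral
$$J(a) = \int_{0}^{\infty} - \frac{3}{a^{2} + u^{2}} \, du = - \frac{3 \pi}{2 a}.$$

Differentiating under the integral sign with respect to $a$,
$$\frac{dJ}{da} = \int_{0}^{\infty} \frac{6 a}{\left(a^{2} + u^{2}\right)^{2}} \, du = \frac{3 \pi}{2 a^{2}},$$
so $\int_{0}^{\infty} - \frac{3}{\left(a^{2} + u^{2}\right)^{2}} \, du = - \frac{3 \pi}{4 a^{3}}$.

Repeating — each differentiation of $1/(u^2+a^2)^j$ produces $-2ja/(u^2+a^2)^{j+1}$ — and dividing through by $-2ja$ at each step yields, after $2$ differentiations in total,
$$\int_{0}^{\infty} - \frac{3}{\left(a^{2} + u^{2}\right)^{3}} \, du = - \frac{9 \pi}{16 a^{5}}.$$

Setting $a = \frac{7}{2}$:
$$I = - \frac{18 \pi}{16807}.$$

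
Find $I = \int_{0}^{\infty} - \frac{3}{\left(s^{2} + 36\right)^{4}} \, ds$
$- \frac{5 \pi}{2985984}$

Start from the standard arctangent integral
$$J(a) = \int_{0}^{\infty} - \frac{3}{a^{2} + s^{2}} \, ds = - \frac{3 \pi}{2 a}.$$

Differentiating under the integral sign with respect to $a$,
$$\frac{dJ}{da} = \int_{0}^{\infty} \frac{6 a}{\left(a^{2} + s^{2}\right)^{2}} \, ds = \frac{3 \pi}{2 a^{2}},$$
so $\int_{0}^{\infty} - \frac{3}{\left(a^{2} + s^{2}\right)^{2}} \, ds = - \frac{3 \pi}{4 a^{3}}$.

Repeating — each differentiation of $1/(s^2+a^2)^j$ produces $-2ja/(s^2+a^2)^{j+1}$ — and dividing through by $-2ja$ at each step yields, after $3$ differentiations in total,
$$\int_{0}^{\infty} - \frac{3}{\left(a^{2} + s^{2}\right)^{4}} \, ds = - \frac{15 \pi}{32 a^{7}}.$$

Setting $a = 6$:
$$I = - \frac{5 \pi}{2985984}.$$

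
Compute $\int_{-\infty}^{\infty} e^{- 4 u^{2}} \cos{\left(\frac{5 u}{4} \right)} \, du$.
$\frac{\sqrt{\pi}}{2 e^{\frac{25}{256}}}$

Define $I(b) = \int_{-\infty}^{\infty} e^{- 4 u^{2}} \cos{\left(b u \right)} \, du$.

Differentiating under the integral sign,
$$I'(b) = \int_{-\infty}^{\infty} - u e^{- 4 u^{2}} \sin{\left(b u \right)} \, du.$$

Integrate $\int_{-\infty}^{\infty} u \sin(b u)\, e^{- 4 u^{2}}\, du$ by parts with $w = \sin(b u)$ and $dv = u\, e^{- 4 u^{2}}\, du$, giving $v = - \frac{e^{- 4 u^{2}}}{8}$. The boundary term vanishes and
$$\int_{-\infty}^{\infty} u \sin(b u)\, e^{- 4 u^{2}}\, du = \frac{b}{8} \int_{-\infty}^{\infty} \cos(b u)\, e^{- 4 u^{2}}\, du,$$
so $I'(b) = - \frac{b}{8}\, I(b)$.

This is a separable first-order ODE; solving with the initial condition $I(0) = \int_{-\infty}^{\infty} e^{- 4 u^{2}}\,du = \frac{\sqrt{\pi}}{2}$ gives
$$I(b) = \frac{\sqrt{\pi} e^{- \frac{b^{2}}{16}}}{2}.$$

Setting $b = \frac{5}{4}$:
$$I = \frac{\sqrt{\pi}}{2 e^{\frac{25}{256}}}.$$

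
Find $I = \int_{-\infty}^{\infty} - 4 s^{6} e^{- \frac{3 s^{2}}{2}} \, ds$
$- \frac{20 \sqrt{6} \sqrt{\pi}}{27}$

Consider the simpler parametrised integral
$$J(a) = \int_{-\infty}^{\infty} - 4 e^{- a s^{2}} \, ds = - \frac{4 \sqrt{\pi}}{\sqrt{a}}.$$

Differentiating under the integral sign brings down a factor of $(-s^2)$:
$$\frac{dJ}{da} = \int_{-\infty}^{\infty} 4 s^{2} e^{- a s^{2}} \, ds = \frac{2 \sqrt{\pi}}{a^{\frac{3}{2}}}.$$

Repeating $3$ times in total — each differentiation brings down another $(-s^2)$ — gives
$$\frac{d^{3}J}{da^{3}} = \int_{-\infty}^{\infty} 4 s^{6} e^{- a s^{2}} \, ds = \frac{15 \sqrt{\pi}}{2 a^{\frac{7}{2}}},$$
and the integrand here is $(-1)^{3}$ times the target integrand, so $I = (-1)^{3}\,\frac{d^{3}J}{da^{3}} = - \frac{15 \sqrt{\pi}}{2 a^{\frac{7}{2}}}$.

Setting $a = \frac{3}{2}$:
$$I = - \frac{20 \sqrt{6} \sqrt{\pi}}{27}.$$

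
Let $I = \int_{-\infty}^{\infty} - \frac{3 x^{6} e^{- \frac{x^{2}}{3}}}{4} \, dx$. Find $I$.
$- \frac{1215 \sqrt{3} \sqrt{\pi}}{32}$

Start from the elementary integral
$$J(a) = \int_{-\infty}^{\infty} - \frac{3 e^{- a x^{2}}}{4} \, dx = - \frac{3 \sqrt{\pi}}{4 \sqrt{a}}.$$

Differentiating under the integral sign brings down a factor of $(-x^2)$:
$$\frac{dJ}{da} = \int_{-\infty}^{\infty} \frac{3 x^{2} e^{- a x^{2}}}{4} \, dx = \frac{3 \sqrt{\pi}}{8 a^{\frac{3}{2}}}.$$

Repeating $3$ times in total — each differentiation brings down another $(-x^2)$ — gives
$$\frac{d^{3}J}{da^{3}} = \int_{-\infty}^{\infty} \frac{3 x^{6} e^{- a x^{2}}}{4} \, dx = \frac{45 \sqrt{\pi}}{32 a^{\frac{7}{2}}},$$
and the integrand here is $(-1)^{3}$ times the target integrand, so $I = (-1)^{3}\,\frac{d^{3}J}{da^{3}} = - \frac{45 \sqrt{\pi}}{32 a^{\frac{7}{2}}}$.

Setting $a = \frac{1}{3}$:
$$I = - \frac{1215 \sqrt{3} \sqrt{\pi}}{32}.$$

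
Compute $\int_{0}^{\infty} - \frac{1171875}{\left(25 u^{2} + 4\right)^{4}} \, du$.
$- \frac{1171875 \pi}{4096}$

Begin with the known result
$$J(a) = \int_{0}^{\infty} - \frac{3}{a^{2} + u^{2}} \, du = - \frac{3 \pi}{2 a}.$$

Differentiating under the integral sign with respect to $a$,
$$\frac{dJ}{da} = \int_{0}^{\infty} \frac{6 a}{\left(a^{2} + u^{2}\right)^{2}} \, du = \frac{3 \pi}{2 a^{2}},$$
so $\int_{0}^{\infty} - \frac{3}{\left(a^{2} + u^{2}\right)^{2}} \, du = - \frac{3 \pi}{4 a^{3}}$.

Repeating — each differentiation of $1/(u^2+a^2)^j$ produces $-2ja/(u^2+a^2)^{j+1}$ — and dividing through by $-2ja$ at each step yields, after $3$ differentiations in total,
$$\int_{0}^{\infty} - \frac{3}{\left(a^{2} + u^{2}\right)^{4}} \, du = - \frac{15 \pi}{32 a^{7}}.$$

Setting $a = \frac{2}{5}$:
$$I = - \frac{1171875 \pi}{4096}.$$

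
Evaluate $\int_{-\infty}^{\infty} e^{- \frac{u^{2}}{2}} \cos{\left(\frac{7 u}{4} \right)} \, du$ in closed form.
$\frac{\sqrt{2} \sqrt{\pi}}{e^{\frac{49}{32}}}$

Define $I(b) = \int_{-\infty}^{\infty} e^{- \frac{u^{2}}{2}} \cos{\left(b u \right)} \, du$.

Differentiating under the integral sign,
$$I'(b) = \int_{-\infty}^{\infty} - u e^{- \frac{u^{2}}{2}} \sin{\left(b u \right)} \, du.$$

Integrate $\int_{-\infty}^{\infty} u \sin(b u)\, e^{- \frac{u^{2}}{2}}\, du$ by parts with $w = \sin(b u)$ and $dv = u\, e^{- \frac{u^{2}}{2}}\, du$, giving $v = - e^{- \frac{u^{2}}{2}}$. The boundary term vanishes and
$$\int_{-\infty}^{\infty} u \sin(b u)\, e^{- \frac{u^{2}}{2}}\, du = b \int_{-\infty}^{\infty} \cos(b u)\, e^{- \frac{u^{2}}{2}}\, du,$$
so $I'(b) = - b\, I(b)$.

This is a separable first-order ODE; solving with the initial condition $I(0) = \int_{-\infty}^{\infty} e^{- \frac{u^{2}}{2}}\,du = \sqrt{2} \sqrt{\pi}$ gives
$$I(b) = \sqrt{2} \sqrt{\pi} e^{- \frac{b^{2}}{2}}.$$

Setting $b = \frac{7}{4}$:
$$I = \frac{\sqrt{2} \sqrt{\pi}}{e^{\frac{49}{32}}}.$$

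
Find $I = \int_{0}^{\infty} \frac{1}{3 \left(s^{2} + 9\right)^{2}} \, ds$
$\frac{\pi}{324}$

Recall the elementary integral
$$J(a) = \int_{0}^{\infty} \frac{1}{3 \left(a^{2} + s^{2}\right)} \, ds = \frac{\pi}{6 a}.$$

Differentiating under the integral sign with respect to $a$,
$$\frac{dJ}{da} = \int_{0}^{\infty} - \frac{2 a}{3 \left(a^{2} + s^{2}\right)^{2}} \, ds = - \frac{\pi}{6 a^{2}},$$
so $\int_{0}^{\infty} \frac{1}{3 \left(a^{2} + s^{2}\right)^{2}} \, ds = \frac{\pi}{12 a^{3}}$.

Setting $a = 3$:
$$I = \frac{\pi}{324}.$$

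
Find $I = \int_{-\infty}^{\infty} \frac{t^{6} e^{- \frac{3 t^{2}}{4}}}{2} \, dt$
$\frac{40 \sqrt{3} \sqrt{\pi}}{27}$

Consider the simpler parametrised integral
$$J(a) = \int_{-\infty}^{\infty} \frac{e^{- a t^{2}}}{2} \, dt = \frac{\sqrt{\pi}}{2 \sqrt{a}}.$$

Differentiating under the integral sign brings down a factor of $(-t^2)$:
$$\frac{dJ}{da} = \int_{-\infty}^{\infty} - \frac{t^{2} e^{- a t^{2}}}{2} \, dt = - \frac{\sqrt{\pi}}{4 a^{\frac{3}{2}}}.$$

Repeating $3$ times in total — each differentiation brings down another $(-t^2)$ — gives
$$\frac{d^{3}J}{da^{3}} = \int_{-\infty}^{\infty} - \frac{t^{6} e^{- a t^{2}}}{2} \, dt = - \frac{15 \sqrt{\pi}}{16 a^{\frac{7}{2}}},$$
and the integrand here is $(-1)^{3}$ times the target integrand, so $I = (-1)^{3}\,\frac{d^{3}J}{da^{3}} = \frac{15 \sqrt{\pi}}{16 a^{\frac{7}{2}}}$.

Setting $a = \frac{3}{4}$:
$$I = \frac{40 \sqrt{3} \sqrt{\pi}}{27}.$$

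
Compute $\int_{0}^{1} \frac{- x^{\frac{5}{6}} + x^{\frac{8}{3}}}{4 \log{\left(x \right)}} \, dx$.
$\frac{\log{\left(2 \right)}}{4}$

Introduce a parameter $a$ in the exponent: let $I(a) = \int_{0}^{1} \frac{x^{\frac{8}{3}} - x^{a}}{4 \log{\left(x \right)}} \, dx$.

Since $\dfrac{\partial}{\partial a}\,x^{a} = x^{a} \ln x$, the $\ln x$ in the denominator cancels and
$$\frac{dI}{da} = \int_{0}^{1} - \frac{1}{4} x^{a} \, dx = - \frac{1}{4} \left[\frac{x^{a+1}}{a+1}\right]_0^1 = - \frac{1}{4 a + 4}.$$

Integrating with respect to $a$ gives $I(a) = - \frac{\log{\left(a + 1 \right)}}{4} - \frac{\log{\left(3 \right)}}{4} + \frac{\log{\left(11 \right)}}{4} + C$.

At $a = \frac{8}{3}$ the integrand is identically $0$, so $I(\frac{8}{3}) = 0$. The closed form gives $0$, hence $C = 0$.

Setting $a = \frac{5}{6}$:
$$I = \frac{\log{\left(2 \right)}}{4}.$$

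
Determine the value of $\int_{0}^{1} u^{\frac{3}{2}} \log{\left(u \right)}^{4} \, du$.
$\frac{768}{3125}$

Consider the simpler parametrised integral
$$J(a) = \int_{0}^{1} u^{a} \, du = \frac{1}{a + 1}.$$

Differentiating under the integral sign brings down a factor of $\ln u$:
$$\frac{dJ}{da} = \int_{0}^{1} u^{a} \log{\left(u \right)} \, du = - \frac{1}{\left(a + 1\right)^{2}}.$$

Repeating $4$ times in total — each differentiation brings down another $\ln u$ — gives
$$\frac{d^{4}J}{da^{4}} = \int_{0}^{1} u^{a} \log{\left(u \right)}^{4} \, du = \frac{24}{\left(a + 1\right)^{5}},$$
and the integrand here is exactly the target integrand, so $I = \frac{24}{\left(a + 1\right)^{5}}$.

Setting $a = \frac{3}{2}$:
$$I = \frac{768}{3125}.$$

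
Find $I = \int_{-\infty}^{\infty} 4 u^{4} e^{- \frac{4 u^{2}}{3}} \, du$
$\frac{27 \sqrt{3} \sqrt{\pi}}{32}$

Start from the elementary integral
$$J(a) = \int_{-\infty}^{\infty} 4 e^{- a u^{2}} \, du = \frac{4 \sqrt{\pi}}{\sqrt{a}}.$$

Differentiating under the integral sign brings down a factor of $(-u^2)$:
$$\frac{dJ}{da} = \int_{-\infty}^{\infty} - 4 u^{2} e^{- a u^{2}} \, du = - \frac{2 \sqrt{\pi}}{a^{\frac{3}{2}}}.$$

Repeating twice in total — each differentiation brings down another $(-u^2)$ — gives
$$\frac{d^{2}J}{da^{2}} = \int_{-\infty}^{\infty} 4 u^{4} e^{- a u^{2}} \, du = \frac{3 \sqrt{\pi}}{a^{\frac{5}{2}}},$$
and the integrand here is exactly the target integrand, so $I = \frac{3 \sqrt{\pi}}{a^{\frac{5}{2}}}$.

Setting $a = \frac{4}{3}$:
$$I = \frac{27 \sqrt{3} \sqrt{\pi}}{32}.$$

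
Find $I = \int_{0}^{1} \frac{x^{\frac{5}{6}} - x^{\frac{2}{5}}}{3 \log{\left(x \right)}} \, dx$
$- \frac{\log{\left(42 \right)}}{3} + \frac{\log{\left(55 \right)}}{3}$

Introduce a parameter $a$ in the exponent: let $I(a) = \int_{0}^{1} \frac{- x^{\frac{2}{5}} + x^{a}}{3 \log{\left(x \right)}} \, dx$.

Since $\dfrac{\partial}{\partial a}\,x^{a} = x^{a} \ln x$, the $\ln x$ in the denominator cancels and
$$\frac{dI}{da} = \int_{0}^{1} \frac{1}{3} x^{a} \, dx = \frac{1}{3} \left[\frac{x^{a+1}}{a+1}\right]_0^1 = \frac{1}{3 \left(a + 1\right)}.$$

Integrating with respect to $a$ gives $I(a) = \frac{\log{\left(a + 1 \right)}}{3} - \frac{\log{\left(7 \right)}}{3} + \frac{\log{\left(5 \right)}}{3} + C$.

At $a = \frac{2}{5}$ the integrand is identically $0$, so $I(\frac{2}{5}) = 0$. The closed form gives $0$, hence $C = 0$.

Setting $a = \frac{5}{6}$:
$$I = - \frac{\log{\left(42 \right)}}{3} + \frac{\log{\left(55 \right)}}{3}.$$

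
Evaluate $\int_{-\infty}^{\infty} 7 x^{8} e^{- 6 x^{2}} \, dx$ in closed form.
$\frac{245 \sqrt{6} \sqrt{\pi}}{41472}$

Consider the simpler parametrised integral
$$J(a) = \int_{-\infty}^{\infty} 7 e^{- a x^{2}} \, dx = \frac{7 \sqrt{\pi}}{\sqrt{a}}.$$

Differentiating under the integral sign brings down a factor of $(-x^2)$:
$$\frac{dJ}{da} = \int_{-\infty}^{\infty} - 7 x^{2} e^{- a x^{2}} \, dx = - \frac{7 \sqrt{\pi}}{2 a^{\frac{3}{2}}}.$$

Repeating $4$ times in total — each differentiation brings down another $(-x^2)$ — gives
$$\frac{d^{4}J}{da^{4}} = \int_{-\infty}^{\infty} 7 x^{8} e^{- a x^{2}} \, dx = \frac{735 \sqrt{\pi}}{16 a^{\frac{9}{2}}},$$
and the integrand here is exactly the target integrand, so $I = \frac{735 \sqrt{\pi}}{16 a^{\frac{9}{2}}}$.

Setting $a = 6$:
$$I = \frac{245 \sqrt{6} \sqrt{\pi}}{41472}.$$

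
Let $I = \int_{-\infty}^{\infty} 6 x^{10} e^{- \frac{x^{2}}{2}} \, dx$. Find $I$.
$5670 \sqrt{2} \sqrt{\pi}$

Start from the elementary integral
$$J(a) = \int_{-\infty}^{\infty} 6 e^{- a x^{2}} \, dx = \frac{6 \sqrt{\pi}}{\sqrt{a}}.$$

Differentiating under the integral sign brings down a factor of $(-x^2)$:
$$\frac{dJ}{da} = \int_{-\infty}^{\infty} - 6 x^{2} e^{- a x^{2}} \, dx = - \frac{3 \sqrt{\pi}}{a^{\frac{3}{2}}}.$$

Repeating $5$ times in total — each differentiation brings down another $(-x^2)$ — gives
$$\frac{d^{5}J}{da^{5}} = \int_{-\infty}^{\infty} - 6 x^{10} e^{- a x^{2}} \, dx = - \frac{2835 \sqrt{\pi}}{16 a^{\frac{11}{2}}},$$
and the integrand here is $(-1)^{5}$ times the target integrand, so $I = (-1)^{5}\,\frac{d^{5}J}{da^{5}} = \frac{2835 \sqrt{\pi}}{16 a^{\frac{11}{2}}}$.

Setting $a = \frac{1}{2}$:
$$I = 5670 \sqrt{2} \sqrt{\pi}.$$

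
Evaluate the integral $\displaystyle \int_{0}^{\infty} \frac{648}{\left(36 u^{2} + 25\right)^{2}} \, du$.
$\frac{27 \pi}{125}$

Start from the standard arctangent integral
$$J(a) = \int_{0}^{\infty} \frac{1}{2 \left(a^{2} + u^{2}\right)} \, du = \frac{\pi}{4 a}.$$

Differentiating under the integral sign with respect to $a$,
$$\frac{dJ}{da} = \int_{0}^{\infty} - \frac{a}{\left(a^{2} + u^{2}\right)^{2}} \, du = - \frac{\pi}{4 a^{2}},$$
so $\int_{0}^{\infty} \frac{1}{2 \left(a^{2} + u^{2}\right)^{2}} \, du = \frac{\pi}{8 a^{3}}$.

Setting $a = \frac{5}{6}$:
$$I = \frac{27 \pi}{125}.$$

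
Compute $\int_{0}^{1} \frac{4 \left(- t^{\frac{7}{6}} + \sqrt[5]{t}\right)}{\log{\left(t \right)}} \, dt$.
$\log{\left(\frac{1679616}{17850625} \right)}$

Introduce a parameter $a$ in the exponent: let $I(a) = \int_{0}^{1} \frac{4 \left(- t^{\frac{7}{6}} + t^{a}\right)}{\log{\left(t \right)}} \, dt$.

Since $\dfrac{\partial}{\partial a}\,t^{a} = t^{a} \ln t$, the $\ln t$ in the denominator cancels and
$$\frac{dI}{da} = \int_{0}^{1} 4 t^{a} \, dt = 4 \left[\frac{t^{a+1}}{a+1}\right]_0^1 = \frac{4}{a + 1}.$$

Integrating with respect to $a$ gives $I(a) = \log{\left(\frac{1296 \left(a + 1\right)^{4}}{28561} \right)} + C$.

At $a = \frac{7}{6}$ the integrand is identically $0$, so $I(\frac{7}{6}) = 0$. The closed form gives $0$, hence $C = 0$.

Setting $a = \frac{1}{5}$:
$$I = \log{\left(\frac{1679616}{17850625} \right)}.$$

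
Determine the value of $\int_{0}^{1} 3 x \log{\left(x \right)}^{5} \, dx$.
$- \frac{45}{8}$

Consider the simpler parametrised integral
$$J(a) = \int_{0}^{1} 3 x^{a} \, dx = \frac{3}{a + 1}.$$

Differentiating under the integral sign brings down a factor of $\ln x$:
$$\frac{dJ}{da} = \int_{0}^{1} 3 x^{a} \log{\left(x \right)} \, dx = - \frac{3}{\left(a + 1\right)^{2}}.$$

Repeating $5$ times in total — each differentiation brings down another $\ln x$ — gives
$$\frac{d^{5}J}{da^{5}} = \int_{0}^{1} 3 x^{a} \log{\left(x \right)}^{5} \, dx = - \frac{360}{\left(a + 1\right)^{6}},$$
and the integrand here is exactly the target integrand, so $I = - \frac{360}{\left(a + 1\right)^{6}}$.

Setting $a = 1$:
$$I = - \frac{45}{8}.$$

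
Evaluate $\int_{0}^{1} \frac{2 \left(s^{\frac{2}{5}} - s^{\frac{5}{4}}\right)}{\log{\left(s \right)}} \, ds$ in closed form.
$- \log{\left(\frac{2025}{784} \right)}$

Consider the one-parameter family: let $I(a) = \int_{0}^{1} \frac{2 \left(s^{\frac{2}{5}} - s^{a}\right)}{\log{\left(s \right)}} \, ds$.

Since $\dfrac{\partial}{\partial a}\,s^{a} = s^{a} \ln s$, the $\ln s$ in the denominator cancels and
$$\frac{dI}{da} = \int_{0}^{1} -2 s^{a} \, ds = -2 \left[\frac{s^{a+1}}{a+1}\right]_0^1 = - \frac{2}{a + 1}.$$

Integrating with respect to $a$ gives $I(a) = - \log{\left(\frac{25 \left(a + 1\right)^{2}}{49} \right)} + C$.

At $a = \frac{2}{5}$ the integrand is identically $0$, so $I(\frac{2}{5}) = 0$. The closed form gives $0$, hence $C = 0$.

Setting $a = \frac{5}{4}$:
$$I = - \log{\left(\frac{2025}{784} \right)}.$$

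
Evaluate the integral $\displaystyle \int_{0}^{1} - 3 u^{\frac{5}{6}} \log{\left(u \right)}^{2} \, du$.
$- \frac{1296}{1331}$

Start from the elementary integral
$$J(a) = \int_{0}^{1} - 3 u^{a} \, du = - \frac{3}{a + 1}.$$

Differentiating under the integral sign brings down a factor of $\ln u$:
$$\frac{dJ}{da} = \int_{0}^{1} - 3 u^{a} \log{\left(u \right)} \, du = \frac{3}{\left(a + 1\right)^{2}}.$$

Repeating twice in total — each differentiation brings down another $\ln u$ — gives
$$\frac{d^{2}J}{da^{2}} = \int_{0}^{1} - 3 u^{a} \log{\left(u \right)}^{2} \, du = - \frac{6}{\left(a + 1\right)^{3}},$$
and the integrand here is exactly the target integrand, so $I = - \frac{6}{\left(a + 1\right)^{3}}$.

Setting $a = \frac{5}{6}$:
$$I = - \frac{1296}{1331}.$$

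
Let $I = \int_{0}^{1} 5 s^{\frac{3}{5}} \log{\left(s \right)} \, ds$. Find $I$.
$- \frac{125}{64}$

Consider the simpler parametrised integral
$$J(a) = \int_{0}^{1} 5 s^{a} \, ds = \frac{5}{a + 1}.$$

Differentiating under the integral sign brings down a factor of $\ln s$:
$$\frac{dJ}{da} = \int_{0}^{1} 5 s^{a} \log{\left(s \right)} \, ds = - \frac{5}{\left(a + 1\right)^{2}}.$$

The integral on the left is $I$, so $I = - \frac{5}{\left(a + 1\right)^{2}}$.

Setting $a = \frac{3}{5}$:
$$I = - \frac{125}{64}.$$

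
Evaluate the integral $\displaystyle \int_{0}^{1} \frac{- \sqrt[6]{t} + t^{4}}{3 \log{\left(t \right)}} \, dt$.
$- \frac{\log{\left(7 \right)}}{3} + \frac{\log{\left(30 \right)}}{3}$

Replace the exponent $\frac{1}{6}$ by a parameter $a$: let $I(a) = \int_{0}^{1} \frac{t^{4} - t^{a}}{3 \log{\left(t \right)}} \, dt$.

Since $\dfrac{\partial}{\partial a}\,t^{a} = t^{a} \ln t$, the $\ln t$ in the denominator cancels and
$$\frac{dI}{da} = \int_{0}^{1} - \frac{1}{3} t^{a} \, dt = - \frac{1}{3} \left[\frac{t^{a+1}}{a+1}\right]_0^1 = - \frac{1}{3 a + 3}.$$

Integrating with respect to $a$ gives $I(a) = - \frac{\log{\left(a + 1 \right)}}{3} + \frac{\log{\left(5 \right)}}{3} + C$.

At $a = 4$ the integrand is identically $0$, so $I(4) = 0$. The closed form gives $0$, hence $C = 0$.

Setting $a = \frac{1}{6}$:
$$I = - \frac{\log{\left(7 \right)}}{3} + \frac{\log{\left(30 \right)}}{3}.$$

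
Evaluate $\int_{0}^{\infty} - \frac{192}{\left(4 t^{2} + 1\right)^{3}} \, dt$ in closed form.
$- 18 \pi$

Begin with the known result
$$J(a) = \int_{0}^{\infty} - \frac{3}{a^{2} + t^{2}} \, dt = - \frac{3 \pi}{2 a}.$$

Differentiating under the integral sign with respect to $a$,
$$\frac{dJ}{da} = \int_{0}^{\infty} \frac{6 a}{\left(a^{2} + t^{2}\right)^{2}} \, dt = \frac{3 \pi}{2 a^{2}},$$
so $\int_{0}^{\infty} - \frac{3}{\left(a^{2} + t^{2}\right)^{2}} \, dt = - \frac{3 \pi}{4 a^{3}}$.

Repeating — each differentiation of $1/(t^2+a^2)^j$ produces $-2ja/(t^2+a^2)^{j+1}$ — and dividing through by $-2ja$ at each step yields, after $2$ differentiations in total,
$$\int_{0}^{\infty} - \frac{3}{\left(a^{2} + t^{2}\right)^{3}} \, dt = - \frac{9 \pi}{16 a^{5}}.$$

Setting $a = \frac{1}{2}$:
$$I = - 18 \pi.$$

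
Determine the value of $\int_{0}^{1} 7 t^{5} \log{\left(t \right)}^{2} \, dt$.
$\frac{7}{108}$

Consider the simpler parametrised integral
$$J(a) = \int_{0}^{1} 7 t^{a} \, dt = \frac{7}{a + 1}.$$

Differentiating under the integral sign brings down a factor of $\ln t$:
$$\frac{dJ}{da} = \int_{0}^{1} 7 t^{a} \log{\left(t \right)} \, dt = - \frac{7}{\left(a + 1\right)^{2}}.$$

Repeating twice in total — each differentiation brings down another $\ln t$ — gives
$$\frac{d^{2}J}{da^{2}} = \int_{0}^{1} 7 t^{a} \log{\left(t \right)}^{2} \, dt = \frac{14}{\left(a + 1\right)^{3}},$$
and the integrand here is exactly the target integrand, so $I = \frac{14}{\left(a + 1\right)^{3}}$.

Setting $a = 5$:
$$I = \frac{7}{108}.$$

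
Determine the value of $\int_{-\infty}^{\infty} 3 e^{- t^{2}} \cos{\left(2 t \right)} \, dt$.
$\frac{3 \sqrt{\pi}}{e}$

Define $I(b) = \int_{-\infty}^{\infty} 3 e^{- t^{2}} \cos{\left(b t \right)} \, dt$.

Differentiating under the integral sign,
$$I'(b) = \int_{-\infty}^{\infty} - 3 t e^{- t^{2}} \sin{\left(b t \right)} \, dt.$$

Integrate $\int_{-\infty}^{\infty} t \sin(b t)\, e^{- t^{2}}\, dt$ by parts with $u = \sin(b t)$ and $dv = t\, e^{- t^{2}}\, dt$, giving $v = - \frac{e^{- t^{2}}}{2}$. The boundary term vanishes and
$$\int_{-\infty}^{\infty} t \sin(b t)\, e^{- t^{2}}\, dt = \frac{b}{2} \int_{-\infty}^{\infty} \cos(b t)\, e^{- t^{2}}\, dt,$$
so $I'(b) = - \frac{b}{2}\, I(b)$.

This is a separable first-order ODE; solving with the initial condition $I(0) = \int_{-\infty}^{\infty} 3 e^{- t^{2}}\,dt = 3 \sqrt{\pi}$ gives
$$I(b) = 3 \sqrt{\pi} e^{- \frac{b^{2}}{4}}.$$

Setting $b = 2$:
$$I = \frac{3 \sqrt{\pi}}{e}.$$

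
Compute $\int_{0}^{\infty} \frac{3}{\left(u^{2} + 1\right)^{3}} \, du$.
$\frac{9 \pi}{16}$

Start from the standard arctangent integral
$$J(a) = \int_{0}^{\infty} \frac{3}{a^{2} + u^{2}} \, du = \frac{3 \pi}{2 a}.$$

Differentiating under the integral sign with respect to $a$,
$$\frac{dJ}{da} = \int_{0}^{\infty} - \frac{6 a}{\left(a^{2} + u^{2}\right)^{2}} \, du = - \frac{3 \pi}{2 a^{2}},$$
so $\int_{0}^{\infty} \frac{3}{\left(a^{2} + u^{2}\right)^{2}} \, du = \frac{3 \pi}{4 a^{3}}$.

Repeating — each differentiation of $1/(u^2+a^2)^j$ produces $-2ja/(u^2+a^2)^{j+1}$ — and dividing through by $-2ja$ at each step yields, after $2$ differentiations in total,
$$\int_{0}^{\infty} \frac{3}{\left(a^{2} + u^{2}\right)^{3}} \, du = \frac{9 \pi}{16 a^{5}}.$$

Setting $a = 1$:
$$I = \frac{9 \pi}{16}.$$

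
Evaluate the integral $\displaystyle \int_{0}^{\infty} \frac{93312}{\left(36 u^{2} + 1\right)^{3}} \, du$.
$2916 \pi$

Start from the standard arctangent integral
$$J(a) = \int_{0}^{\infty} \frac{2}{a^{2} + u^{2}} \, du = \frac{\pi}{a}.$$

Differentiating under the integral sign with respect to $a$,
$$\frac{dJ}{da} = \int_{0}^{\infty} - \frac{4 a}{\left(a^{2} + u^{2}\right)^{2}} \, du = - \frac{\pi}{a^{2}},$$
so $\int_{0}^{\infty} \frac{2}{\left(a^{2} + u^{2}\right)^{2}} \, du = \frac{\pi}{2 a^{3}}$.

Repeating — each differentiation of $1/(u^2+a^2)^j$ produces $-2ja/(u^2+a^2)^{j+1}$ — and dividing through by $-2ja$ at each step yields, after $2$ differentiations in total,
$$\int_{0}^{\infty} \frac{2}{\left(a^{2} + u^{2}\right)^{3}} \, du = \frac{3 \pi}{8 a^{5}}.$$

Setting $a = \frac{1}{6}$:
$$I = 2916 \pi.$$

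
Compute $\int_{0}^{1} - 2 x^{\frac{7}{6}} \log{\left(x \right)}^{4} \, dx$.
$- \frac{373248}{371293}$

Consider the simpler parametrised integral
$$J(a) = \int_{0}^{1} - 2 x^{a} \, dx = - \frac{2}{a + 1}.$$

Differentiating under the integral sign brings down a factor of $\ln x$:
$$\frac{dJ}{da} = \int_{0}^{1} - 2 x^{a} \log{\left(x \right)} \, dx = \frac{2}{\left(a + 1\right)^{2}}.$$

Repeating $4$ times in total — each differentiation brings down another $\ln x$ — gives
$$\frac{d^{4}J}{da^{4}} = \int_{0}^{1} - 2 x^{a} \log{\left(x \right)}^{4} \, dx = - \frac{48}{\left(a + 1\right)^{5}},$$
and the integrand here is exactly the target integrand, so $I = - \frac{48}{\left(a + 1\right)^{5}}$.

Setting $a = \frac{7}{6}$:
$$I = - \frac{373248}{371293}.$$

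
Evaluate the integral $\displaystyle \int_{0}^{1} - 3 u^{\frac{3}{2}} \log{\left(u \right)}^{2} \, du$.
$- \frac{48}{125}$

Consider the simpler parametrised integral
$$J(a) = \int_{0}^{1} - 3 u^{a} \, du = - \frac{3}{a + 1}.$$

Differentiating under the integral sign brings down a factor of $\ln u$:
$$\frac{dJ}{da} = \int_{0}^{1} - 3 u^{a} \log{\left(u \right)} \, du = \frac{3}{\left(a + 1\right)^{2}}.$$

Repeating twice in total — each differentiation brings down another $\ln u$ — gives
$$\frac{d^{2}J}{da^{2}} = \int_{0}^{1} - 3 u^{a} \log{\left(u \right)}^{2} \, du = - \frac{6}{\left(a + 1\right)^{3}},$$
and the integrand here is exactly the target integrand, so $I = - \frac{6}{\left(a + 1\right)^{3}}$.

Setting $a = \frac{3}{2}$:
$$I = - \frac{48}{125}.$$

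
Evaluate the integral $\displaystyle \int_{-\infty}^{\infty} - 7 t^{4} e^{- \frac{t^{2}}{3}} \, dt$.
$- \frac{189 \sqrt{3} \sqrt{\pi}}{4}$

Consider the simpler parametrised integral
$$J(a) = \int_{-\infty}^{\infty} - 7 e^{- a t^{2}} \, dt = - \frac{7 \sqrt{\pi}}{\sqrt{a}}.$$

Differentiating under the integral sign brings down a factor of $(-t^2)$:
$$\frac{dJ}{da} = \int_{-\infty}^{\infty} 7 t^{2} e^{- a t^{2}} \, dt = \frac{7 \sqrt{\pi}}{2 a^{\frac{3}{2}}}.$$

Repeating twice in total — each differentiation brings down another $(-t^2)$ — gives
$$\frac{d^{2}J}{da^{2}} = \int_{-\infty}^{\infty} - 7 t^{4} e^{- a t^{2}} \, dt = - \frac{21 \sqrt{\pi}}{4 a^{\frac{5}{2}}},$$
and the integrand here is exactly the target integrand, so $I = - \frac{21 \sqrt{\pi}}{4 a^{\frac{5}{2}}}$.

Setting $a = \frac{1}{3}$:
$$I = - \frac{189 \sqrt{3} \sqrt{\pi}}{4}.$$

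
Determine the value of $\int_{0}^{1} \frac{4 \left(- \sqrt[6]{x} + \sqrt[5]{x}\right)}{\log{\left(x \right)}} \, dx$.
$- \log{\left(\frac{1500625}{1679616} \right)}$

Replace the exponent $\frac{1}{6}$ by a parameter $a$: let $I(a) = \int_{0}^{1} \frac{4 \left(\sqrt[5]{x} - x^{a}\right)}{\log{\left(x \right)}} \, dx$.

Since $\dfrac{\partial}{\partial a}\,x^{a} = x^{a} \ln x$, the $\ln x$ in the denominator cancels and
$$\frac{dI}{da} = \int_{0}^{1} -4 x^{a} \, dx = -4 \left[\frac{x^{a+1}}{a+1}\right]_0^1 = - \frac{4}{a + 1}.$$

Integrating with respect to $a$ gives $I(a) = - \log{\left(\frac{625 \left(a + 1\right)^{4}}{1296} \right)} + C$.

At $a = \frac{1}{5}$ the integrand is identically $0$, so $I(\frac{1}{5}) = 0$. The closed form gives $0$, hence $C = 0$.

Setting $a = \frac{1}{6}$:
$$I = - \log{\left(\frac{1500625}{1679616} \right)}.$$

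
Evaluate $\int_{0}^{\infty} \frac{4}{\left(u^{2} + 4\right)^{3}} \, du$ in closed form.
$\frac{3 \pi}{128}$

Begin with the known result
$$J(a) = \int_{0}^{\infty} \frac{4}{a^{2} + u^{2}} \, du = \frac{2 \pi}{a}.$$

Differentiating under the integral sign with respect to $a$,
$$\frac{dJ}{da} = \int_{0}^{\infty} - \frac{8 a}{\left(a^{2} + u^{2}\right)^{2}} \, du = - \frac{2 \pi}{a^{2}},$$
so $\int_{0}^{\infty} \frac{4}{\left(a^{2} + u^{2}\right)^{2}} \, du = \frac{\pi}{a^{3}}$.

Repeating — each differentiation of $1/(u^2+a^2)^j$ produces $-2ja/(u^2+a^2)^{j+1}$ — and dividing through by $-2ja$ at each step yields, after $2$ differentiations in total,
$$\int_{0}^{\infty} \frac{4}{\left(a^{2} + u^{2}\right)^{3}} \, du = \frac{3 \pi}{4 a^{5}}.$$

Setting $a = 2$:
$$I = \frac{3 \pi}{128}.$$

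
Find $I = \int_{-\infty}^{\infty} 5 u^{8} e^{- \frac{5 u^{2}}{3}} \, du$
$\frac{1701 \sqrt{15} \sqrt{\pi}}{2000}$

Consider the simpler parametrised integral
$$J(a) = \int_{-\infty}^{\infty} 5 e^{- a u^{2}} \, du = \frac{5 \sqrt{\pi}}{\sqrt{a}}.$$

Differentiating under the integral sign brings down a factor of $(-u^2)$:
$$\frac{dJ}{da} = \int_{-\infty}^{\infty} - 5 u^{2} e^{- a u^{2}} \, du = - \frac{5 \sqrt{\pi}}{2 a^{\frac{3}{2}}}.$$

Repeating $4$ times in total — each differentiation brings down another $(-u^2)$ — gives
$$\frac{d^{4}J}{da^{4}} = \int_{-\infty}^{\infty} 5 u^{8} e^{- a u^{2}} \, du = \frac{525 \sqrt{\pi}}{16 a^{\frac{9}{2}}},$$
and the integrand here is exactly the target integrand, so $I = \frac{525 \sqrt{\pi}}{16 a^{\frac{9}{2}}}$.

Setting $a = \frac{5}{3}$:
$$I = \frac{1701 \sqrt{15} \sqrt{\pi}}{2000}.$$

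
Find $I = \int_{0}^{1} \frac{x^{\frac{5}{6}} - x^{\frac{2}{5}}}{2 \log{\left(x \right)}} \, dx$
$- \log{\left(42 \right)} + \frac{\log{\left(2310 \right)}}{2}$

Consider the one-parameter family: let $I(a) = \int_{0}^{1} \frac{- x^{\frac{2}{5}} + x^{a}}{2 \log{\left(x \right)}} \, dx$.

Since $\dfrac{\partial}{\partial a}\,x^{a} = x^{a} \ln x$, the $\ln x$ in the denominator cancels and
$$\frac{dI}{da} = \int_{0}^{1} \frac{1}{2} x^{a} \, dx = \frac{1}{2} \left[\frac{x^{a+1}}{a+1}\right]_0^1 = \frac{1}{2 \left(a + 1\right)}.$$

Integrating with respect to $a$ gives $I(a) = \log{\left(\frac{\sqrt{35} \sqrt{a + 1}}{7} \right)} + C$.

At $a = \frac{2}{5}$ the integrand is identically $0$, so $I(\frac{2}{5}) = 0$. The closed form gives $0$, hence $C = 0$.

Setting $a = \frac{5}{6}$:
$$I = - \log{\left(42 \right)} + \frac{\log{\left(2310 \right)}}{2}.$$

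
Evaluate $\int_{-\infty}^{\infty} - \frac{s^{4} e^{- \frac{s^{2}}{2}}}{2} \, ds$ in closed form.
$- \frac{3 \sqrt{2} \sqrt{\pi}}{2}$

Consider the simpler parametrised integral
$$J(a) = \int_{-\infty}^{\infty} - \frac{e^{- a s^{2}}}{2} \, ds = - \frac{\sqrt{\pi}}{2 \sqrt{a}}.$$

Differentiating under the integral sign brings down a factor of $(-s^2)$:
$$\frac{dJ}{da} = \int_{-\infty}^{\infty} \frac{s^{2} e^{- a s^{2}}}{2} \, ds = \frac{\sqrt{\pi}}{4 a^{\frac{3}{2}}}.$$

Repeating twice in total — each differentiation brings down another $(-s^2)$ — gives
$$\frac{d^{2}J}{da^{2}} = \int_{-\infty}^{\infty} - \frac{s^{4} e^{- a s^{2}}}{2} \, ds = - \frac{3 \sqrt{\pi}}{8 a^{\frac{5}{2}}},$$
and the integrand here is exactly the target integrand, so $I = - \frac{3 \sqrt{\pi}}{8 a^{\frac{5}{2}}}$.

Setting $a = \frac{1}{2}$:
$$I = - \frac{3 \sqrt{2} \sqrt{\pi}}{2}.$$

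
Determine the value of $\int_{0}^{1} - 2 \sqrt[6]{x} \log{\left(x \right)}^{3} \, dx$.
$\frac{15552}{2401}$

Begin with the known integral
$$J(a) = \int_{0}^{1} - 2 x^{a} \, dx = - \frac{2}{a + 1}.$$

Differentiating under the integral sign brings down a factor of $\ln x$:
$$\frac{dJ}{da} = \int_{0}^{1} - 2 x^{a} \log{\left(x \right)} \, dx = \frac{2}{\left(a + 1\right)^{2}}.$$

Repeating $3$ times in total — each differentiation brings down another $\ln x$ — gives
$$\frac{d^{3}J}{da^{3}} = \int_{0}^{1} - 2 x^{a} \log{\left(x \right)}^{3} \, dx = \frac{12}{\left(a + 1\right)^{4}},$$
and the integrand here is exactly the target integrand, so $I = \frac{12}{\left(a + 1\right)^{4}}$.

Setting $a = \frac{1}{6}$:
$$I = \frac{15552}{2401}.$$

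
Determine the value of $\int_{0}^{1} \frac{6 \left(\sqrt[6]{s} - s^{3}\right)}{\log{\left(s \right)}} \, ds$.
$\log{\left(\frac{117649}{191102976} \right)}$

Replace the exponent $\frac{1}{6}$ by a parameter $a$: let $I(a) = \int_{0}^{1} \frac{6 \left(- s^{3} + s^{a}\right)}{\log{\left(s \right)}} \, ds$.

Since $\dfrac{\partial}{\partial a}\,s^{a} = s^{a} \ln s$, the $\ln s$ in the denominator cancels and
$$\frac{dI}{da} = \int_{0}^{1} 6 s^{a} \, ds = 6 \left[\frac{s^{a+1}}{a+1}\right]_0^1 = \frac{6}{a + 1}.$$

Integrating with respect to $a$ gives $I(a) = \log{\left(\frac{\left(a + 1\right)^{6}}{4096} \right)} + C$.

At $a = 3$ the integrand is identically $0$, so $I(3) = 0$. The closed form gives $0$, hence $C = 0$.

Setting $a = \frac{1}{6}$:
$$I = \log{\left(\frac{117649}{191102976} \right)}.$$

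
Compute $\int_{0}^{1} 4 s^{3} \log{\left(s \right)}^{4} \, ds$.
$\frac{3}{32}$

Begin with the known integral
$$J(a) = \int_{0}^{1} 4 s^{a} \, ds = \frac{4}{a + 1}.$$

Differentiating under the integral sign brings down a factor of $\ln s$:
$$\frac{dJ}{da} = \int_{0}^{1} 4 s^{a} \log{\left(s \right)} \, ds = - \frac{4}{\left(a + 1\right)^{2}}.$$

Repeating $4$ times in total — each differentiation brings down another $\ln s$ — gives
$$\frac{d^{4}J}{da^{4}} = \int_{0}^{1} 4 s^{a} \log{\left(s \right)}^{4} \, ds = \frac{96}{\left(a + 1\right)^{5}},$$
and the integrand here is exactly the target integrand, so $I = \frac{96}{\left(a + 1\right)^{5}}$.

Setting $a = 3$:
$$I = \frac{3}{32}.$$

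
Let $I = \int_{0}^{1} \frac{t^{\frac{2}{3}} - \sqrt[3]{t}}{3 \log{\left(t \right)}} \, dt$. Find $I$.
$\log{\left(\frac{\sqrt[3]{10}}{2} \right)}$

Introduce a parameter $a$ in the exponent: let $I(a) = \int_{0}^{1} \frac{t^{\frac{2}{3}} - t^{a}}{3 \log{\left(t \right)}} \, dt$.

Since $\dfrac{\partial}{\partial a}\,t^{a} = t^{a} \ln t$, the $\ln t$ in the denominator cancels and
$$\frac{dI}{da} = \int_{0}^{1} - \frac{1}{3} t^{a} \, dt = - \frac{1}{3} \left[\frac{t^{a+1}}{a+1}\right]_0^1 = - \frac{1}{3 a + 3}.$$

Integrating with respect to $a$ gives $I(a) = - \frac{\log{\left(a + 1 \right)}}{3} - \frac{\log{\left(3 \right)}}{3} + \frac{\log{\left(5 \right)}}{3} + C$.

At $a = \frac{2}{3}$ the integrand is identically $0$, so $I(\frac{2}{3}) = 0$. The closed form gives $0$, hence $C = 0$.

Setting $a = \frac{1}{3}$:
$$I = \log{\left(\frac{\sqrt[3]{10}}{2} \right)}.$$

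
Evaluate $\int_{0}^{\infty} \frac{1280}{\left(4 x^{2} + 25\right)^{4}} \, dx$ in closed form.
$\frac{4 \pi}{3125}$

Start from the standard arctangent integral
$$J(a) = \int_{0}^{\infty} \frac{5}{a^{2} + x^{2}} \, dx = \frac{5 \pi}{2 a}.$$

Differentiating under the integral sign with respect to $a$,
$$\frac{dJ}{da} = \int_{0}^{\infty} - \frac{10 a}{\left(a^{2} + x^{2}\right)^{2}} \, dx = - \frac{5 \pi}{2 a^{2}},$$
so $\int_{0}^{\infty} \frac{5}{\left(a^{2} + x^{2}\right)^{2}} \, dx = \frac{5 \pi}{4 a^{3}}$.

Repeating — each differentiation of $1/(x^2+a^2)^j$ produces $-2ja/(x^2+a^2)^{j+1}$ — and dividing through by $-2ja$ at each step yields, after $3$ differentiations in total,
$$\int_{0}^{\infty} \frac{5}{\left(a^{2} + x^{2}\right)^{4}} \, dx = \frac{25 \pi}{32 a^{7}}.$$

Setting $a = \frac{5}{2}$:
$$I = \frac{4 \pi}{3125}.$$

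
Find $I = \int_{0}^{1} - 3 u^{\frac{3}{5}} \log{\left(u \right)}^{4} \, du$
$- \frac{28125}{4096}$

Begin with the known integral
$$J(a) = \int_{0}^{1} - 3 u^{a} \, du = - \frac{3}{a + 1}.$$

Differentiating under the integral sign brings down a factor of $\ln u$:
$$\frac{dJ}{da} = \int_{0}^{1} - 3 u^{a} \log{\left(u \right)} \, du = \frac{3}{\left(a + 1\right)^{2}}.$$

Repeating $4$ times in total — each differentiation brings down another $\ln u$ — gives
$$\frac{d^{4}J}{da^{4}} = \int_{0}^{1} - 3 u^{a} \log{\left(u \right)}^{4} \, du = - \frac{72}{\left(a + 1\right)^{5}},$$
and the integrand here is exactly the target integrand, so $I = - \frac{72}{\left(a + 1\right)^{5}}$.

Setting $a = \frac{3}{5}$:
$$I = - \frac{28125}{4096}.$$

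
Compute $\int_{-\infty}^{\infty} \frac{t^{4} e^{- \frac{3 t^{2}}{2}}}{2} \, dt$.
$\frac{\sqrt{6} \sqrt{\pi}}{18}$

Consider the simpler parametrised integral
$$J(a) = \int_{-\infty}^{\infty} \frac{e^{- a t^{2}}}{2} \, dt = \frac{\sqrt{\pi}}{2 \sqrt{a}}.$$

Differentiating under the integral sign brings down a factor of $(-t^2)$:
$$\frac{dJ}{da} = \int_{-\infty}^{\infty} - \frac{t^{2} e^{- a t^{2}}}{2} \, dt = - \frac{\sqrt{\pi}}{4 a^{\frac{3}{2}}}.$$

Repeating twice in total — each differentiation brings down another $(-t^2)$ — gives
$$\frac{d^{2}J}{da^{2}} = \int_{-\infty}^{\infty} \frac{t^{4} e^{- a t^{2}}}{2} \, dt = \frac{3 \sqrt{\pi}}{8 a^{\frac{5}{2}}},$$
and the integrand here is exactly the target integrand, so $I = \frac{3 \sqrt{\pi}}{8 a^{\frac{5}{2}}}$.

Setting $a = \frac{3}{2}$:
$$I = \frac{\sqrt{6} \sqrt{\pi}}{18}.$$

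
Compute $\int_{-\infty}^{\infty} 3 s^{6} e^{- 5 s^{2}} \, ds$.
$\frac{9 \sqrt{5} \sqrt{\pi}}{1000}$

Consider the simpler parametrised integral
$$J(a) = \int_{-\infty}^{\infty} 3 e^{- a s^{2}} \, ds = \frac{3 \sqrt{\pi}}{\sqrt{a}}.$$

Differentiating under the integral sign brings down a factor of $(-s^2)$:
$$\frac{dJ}{da} = \int_{-\infty}^{\infty} - 3 s^{2} e^{- a s^{2}} \, ds = - \frac{3 \sqrt{\pi}}{2 a^{\frac{3}{2}}}.$$

Repeating $3$ times in total — each differentiation brings down another $(-s^2)$ — gives
$$\frac{d^{3}J}{da^{3}} = \int_{-\infty}^{\infty} - 3 s^{6} e^{- a s^{2}} \, ds = - \frac{45 \sqrt{\pi}}{8 a^{\frac{7}{2}}},$$
and the integrand here is $(-1)^{3}$ times the target integrand, so $I = (-1)^{3}\,\frac{d^{3}J}{da^{3}} = \frac{45 \sqrt{\pi}}{8 a^{\frac{7}{2}}}$.

Setting $a = 5$:
$$I = \frac{9 \sqrt{5} \sqrt{\pi}}{1000}.$$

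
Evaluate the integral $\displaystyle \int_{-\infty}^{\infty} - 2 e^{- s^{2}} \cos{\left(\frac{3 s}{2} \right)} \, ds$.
$- \frac{2 \sqrt{\pi}}{e^{\frac{9}{16}}}$

Treat the cosine frequency as a parameter and define $I(b) = \int_{-\infty}^{\infty} - 2 e^{- s^{2}} \cos{\left(b s \right)} \, ds$.

Differentiating under the integral sign,
$$I'(b) = \int_{-\infty}^{\infty} 2 s e^{- s^{2}} \sin{\left(b s \right)} \, ds.$$

Integrate $\int_{-\infty}^{\infty} s \sin(b s)\, e^{- s^{2}}\, ds$ by parts with $u = \sin(b s)$ and $dv = s\, e^{- s^{2}}\, ds$, giving $v = - \frac{e^{- s^{2}}}{2}$. The boundary term vanishes and
$$\int_{-\infty}^{\infty} s \sin(b s)\, e^{- s^{2}}\, ds = \frac{b}{2} \int_{-\infty}^{\infty} \cos(b s)\, e^{- s^{2}}\, ds,$$
so $I'(b) = - \frac{b}{2}\, I(b)$.

This is a separable first-order ODE; solving with the initial condition $I(0) = \int_{-\infty}^{\infty} - 2 e^{- s^{2}}\,ds = - 2 \sqrt{\pi}$ gives
$$I(b) = - 2 \sqrt{\pi} e^{- \frac{b^{2}}{4}}.$$

Setting $b = \frac{3}{2}$:
$$I = - \frac{2 \sqrt{\pi}}{e^{\frac{9}{16}}}.$$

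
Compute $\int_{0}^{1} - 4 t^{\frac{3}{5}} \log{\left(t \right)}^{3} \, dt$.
$\frac{1875}{512}$

Begin with the known integral
$$J(a) = \int_{0}^{1} - 4 t^{a} \, dt = - \frac{4}{a + 1}.$$

Differentiating under the integral sign brings down a factor of $\ln t$:
$$\frac{dJ}{da} = \int_{0}^{1} - 4 t^{a} \log{\left(t \right)} \, dt = \frac{4}{\left(a + 1\right)^{2}}.$$

Repeating $3$ times in total — each differentiation brings down another $\ln t$ — gives
$$\frac{d^{3}J}{da^{3}} = \int_{0}^{1} - 4 t^{a} \log{\left(t \right)}^{3} \, dt = \frac{24}{\left(a + 1\right)^{4}},$$
and the integrand here is exactly the target integrand, so $I = \frac{24}{\left(a + 1\right)^{4}}$.

Setting $a = \frac{3}{5}$:
$$I = \frac{1875}{512}.$$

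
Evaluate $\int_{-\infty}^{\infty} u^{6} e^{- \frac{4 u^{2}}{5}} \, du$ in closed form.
$\frac{1875 \sqrt{5} \sqrt{\pi}}{1024}$

Consider the simpler parametrised integral
$$J(a) = \int_{-\infty}^{\infty} e^{- a u^{2}} \, du = \frac{\sqrt{\pi}}{\sqrt{a}}.$$

Differentiating under the integral sign brings down a factor of $(-u^2)$:
$$\frac{dJ}{da} = \int_{-\infty}^{\infty} - u^{2} e^{- a u^{2}} \, du = - \frac{\sqrt{\pi}}{2 a^{\frac{3}{2}}}.$$

Repeating $3$ times in total — each differentiation brings down another $(-u^2)$ — gives
$$\frac{d^{3}J}{da^{3}} = \int_{-\infty}^{\infty} - u^{6} e^{- a u^{2}} \, du = - \frac{15 \sqrt{\pi}}{8 a^{\frac{7}{2}}},$$
and the integrand here is $(-1)^{3}$ times the target integrand, so $I = (-1)^{3}\,\frac{d^{3}J}{da^{3}} = \frac{15 \sqrt{\pi}}{8 a^{\frac{7}{2}}}$.

Setting $a = \frac{4}{5}$:
$$I = \frac{1875 \sqrt{5} \sqrt{\pi}}{1024}.$$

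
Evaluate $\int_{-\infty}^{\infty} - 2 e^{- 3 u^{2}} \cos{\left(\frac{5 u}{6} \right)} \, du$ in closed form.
$- \frac{2 \sqrt{3} \sqrt{\pi}}{3 e^{\frac{25}{432}}}$

Let $b$ denote the cosine frequency and define $I(b) = \int_{-\infty}^{\infty} - 2 e^{- 3 u^{2}} \cos{\left(b u \right)} \, du$.

Differentiating under the integral sign,
$$I'(b) = \int_{-\infty}^{\infty} 2 u e^{- 3 u^{2}} \sin{\left(b u \right)} \, du.$$

Integrate $\int_{-\infty}^{\infty} u \sin(b u)\, e^{- 3 u^{2}}\, du$ by parts with $w = \sin(b u)$ and $dv = u\, e^{- 3 u^{2}}\, du$, giving $v = - \frac{e^{- 3 u^{2}}}{6}$. The boundary term vanishes and
$$\int_{-\infty}^{\infty} u \sin(b u)\, e^{- 3 u^{2}}\, du = \frac{b}{6} \int_{-\infty}^{\infty} \cos(b u)\, e^{- 3 u^{2}}\, du,$$
so $I'(b) = - \frac{b}{6}\, I(b)$.

This is a separable first-order ODE; solving with the initial condition $I(0) = \int_{-\infty}^{\infty} - 2 e^{- 3 u^{2}}\,du = - \frac{2 \sqrt{3} \sqrt{\pi}}{3}$ gives
$$I(b) = - \frac{2 \sqrt{3} \sqrt{\pi} e^{- \frac{b^{2}}{12}}}{3}.$$

Setting $b = \frac{5}{6}$:
$$I = - \frac{2 \sqrt{3} \sqrt{\pi}}{3 e^{\frac{25}{432}}}.$$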